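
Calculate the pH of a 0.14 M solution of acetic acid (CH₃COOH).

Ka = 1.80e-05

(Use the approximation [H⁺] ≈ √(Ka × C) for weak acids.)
pH = 2.80

[H⁺] = √(Ka × C) = √(1.80e-05 × 0.14) = 1.5875e-03. pH = -log(1.5875e-03)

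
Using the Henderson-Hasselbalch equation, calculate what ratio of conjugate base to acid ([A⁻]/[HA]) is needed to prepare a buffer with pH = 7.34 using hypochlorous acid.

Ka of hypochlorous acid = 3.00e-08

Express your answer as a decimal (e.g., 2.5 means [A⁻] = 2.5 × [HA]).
[A⁻]/[HA] = 0.656

pKa = −log(3.00e-08) = 7.5229. pH = pKa + log([A⁻]/[HA]). 7.34 = 7.5229 + log(ratio). log(ratio) = 7.34 − 7.5229 = -0.1829. ratio = 10^(-0.1829) = 0.656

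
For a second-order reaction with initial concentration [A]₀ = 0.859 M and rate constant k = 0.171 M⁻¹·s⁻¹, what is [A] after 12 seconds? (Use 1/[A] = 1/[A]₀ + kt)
0.3109 M

1/[A] = 1/[A]₀ + k·t = 1/0.859 + (0.171)·(12) = 1.1641 + 2.0520 = 3.2161
[A] = 1/3.2161 = 0.3109 M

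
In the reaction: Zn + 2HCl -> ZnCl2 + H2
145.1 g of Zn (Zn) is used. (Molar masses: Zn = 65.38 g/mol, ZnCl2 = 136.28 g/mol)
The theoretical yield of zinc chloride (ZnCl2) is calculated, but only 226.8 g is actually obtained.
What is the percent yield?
Moles of Zn = 145.1 g ÷ 65.38 g/mol = 2.21933 mol
Mole ratio: 1 mol ZnCl2 / 1 mol Zn
Moles of ZnCl2 = 2.21933 × (1/1) = 2.21933 mol
Theoretical yield = 2.21933 mol × 136.28 g/mol = 302.45 g
Actual yield = 226.8 g
Percent yield = (226.8 / 302.45) × 100% = 75.0%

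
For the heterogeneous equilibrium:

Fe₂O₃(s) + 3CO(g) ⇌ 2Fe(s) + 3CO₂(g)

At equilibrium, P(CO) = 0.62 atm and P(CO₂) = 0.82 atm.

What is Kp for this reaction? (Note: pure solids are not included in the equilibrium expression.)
K_p = 2.313

Solids (Fe₂O₃, Fe) are excluded.
Kp = P(CO₂)³/P(CO)³ = (0.82)³/(0.62)³ = 0.5514/0.2383 = 2.313.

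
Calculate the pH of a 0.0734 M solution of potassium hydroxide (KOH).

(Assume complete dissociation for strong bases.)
pH = 12.87

[OH⁻] = 0.0734 M for strong base. pOH = -log[OH⁻] = 1.13, pH = 14 - pOH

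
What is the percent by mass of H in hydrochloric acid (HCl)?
Mass of H in formula = 1.008 × 1 = 1.008 g/mol
Molar mass = 36.46 g/mol
% H = (1.008/36.46) × 100% = 2.76%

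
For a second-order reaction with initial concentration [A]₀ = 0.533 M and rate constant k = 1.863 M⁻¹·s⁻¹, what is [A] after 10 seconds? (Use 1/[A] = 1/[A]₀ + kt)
0.0488 M

1/[A] = 1/[A]₀ + k·t = 1/0.533 + (1.863)·(10) = 1.8762 + 18.6300 = 20.5062
[A] = 1/20.5062 = 0.0488 M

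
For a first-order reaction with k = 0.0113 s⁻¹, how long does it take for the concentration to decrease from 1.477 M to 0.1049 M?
234.05 s

From ln[A] = ln[A]₀ - k·t: t = ln([A]₀/[A])/k = ln(1.477/0.1049)/0.0113 = ln(14.0801)/0.0113 = 2.6448/0.0113 = 234.05 s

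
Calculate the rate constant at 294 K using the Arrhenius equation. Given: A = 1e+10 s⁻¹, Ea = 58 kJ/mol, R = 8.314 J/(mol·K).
4.95e-01 s⁻¹

k = A·exp(-Ea/(R·T)) = 1e+10·exp(-58000/(8.314·294)) = 1e+10·exp(-23.7285) = 1e+10·4.9526e-11 = 4.95e-01 s⁻¹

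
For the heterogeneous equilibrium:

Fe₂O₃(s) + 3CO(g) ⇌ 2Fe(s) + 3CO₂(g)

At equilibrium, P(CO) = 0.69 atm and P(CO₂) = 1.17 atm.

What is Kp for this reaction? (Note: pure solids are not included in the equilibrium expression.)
K_p = 4.875

Solids (Fe₂O₃, Fe) are excluded.
Kp = P(CO₂)³/P(CO)³ = (1.17)³/(0.69)³ = 1.602/0.3285 = 4.875.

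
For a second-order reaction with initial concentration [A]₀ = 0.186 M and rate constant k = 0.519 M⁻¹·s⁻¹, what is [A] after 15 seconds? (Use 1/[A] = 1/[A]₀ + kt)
0.0760 M

1/[A] = 1/[A]₀ + k·t = 1/0.186 + (0.519)·(15) = 5.3763 + 7.7850 = 13.1613
[A] = 1/13.1613 = 0.0760 M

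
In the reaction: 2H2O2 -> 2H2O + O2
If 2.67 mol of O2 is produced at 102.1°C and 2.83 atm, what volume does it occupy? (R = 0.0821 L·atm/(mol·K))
T = 102.1°C + 273.15 = 375.25 K
V = nRT/P = (2.67 × 0.0821 × 375.25) / 2.83
V = 29.07 L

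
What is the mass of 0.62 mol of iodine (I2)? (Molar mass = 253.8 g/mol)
Mass = 0.62 mol × 253.8 g/mol = 157.4 g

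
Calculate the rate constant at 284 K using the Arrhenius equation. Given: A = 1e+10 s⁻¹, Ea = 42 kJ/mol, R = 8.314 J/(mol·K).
1.88e+02 s⁻¹

k = A·exp(-Ea/(R·T)) = 1e+10·exp(-42000/(8.314·284)) = 1e+10·exp(-17.7877) = 1e+10·1.8831e-08 = 1.88e+02 s⁻¹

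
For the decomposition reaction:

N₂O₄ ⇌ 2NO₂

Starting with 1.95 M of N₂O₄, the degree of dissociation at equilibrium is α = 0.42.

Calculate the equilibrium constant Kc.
K_c = 2.3723

x = α·[A]₀ = 0.42 × 1.95 = 0.819 M dissociated.
At eq: [N₂O₄] = 1.95 − 0.819 = 1.131 M; [NO₂] = 2x = 1.638 M.
Kc = [NO₂]²/[N₂O₄] = (1.638)²/1.131 = 2.372.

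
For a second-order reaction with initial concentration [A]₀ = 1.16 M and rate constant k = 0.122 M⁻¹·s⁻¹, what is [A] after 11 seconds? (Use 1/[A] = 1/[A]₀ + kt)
0.4537 M

1/[A] = 1/[A]₀ + k·t = 1/1.16 + (0.122)·(11) = 0.8621 + 1.3420 = 2.2041
[A] = 1/2.2041 = 0.4537 M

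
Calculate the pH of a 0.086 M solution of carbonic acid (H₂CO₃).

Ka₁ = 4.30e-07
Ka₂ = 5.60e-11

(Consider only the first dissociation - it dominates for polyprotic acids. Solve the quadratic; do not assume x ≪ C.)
pH = 3.72

x² + Ka₁·x − Ka₁·C = 0 with Ka₁ = 4.30e-07, C = 0.086.
x = (−Ka₁ + √(Ka₁² + 4·Ka₁·C))/2 = 1.9209e-04 M, so pH = 3.72.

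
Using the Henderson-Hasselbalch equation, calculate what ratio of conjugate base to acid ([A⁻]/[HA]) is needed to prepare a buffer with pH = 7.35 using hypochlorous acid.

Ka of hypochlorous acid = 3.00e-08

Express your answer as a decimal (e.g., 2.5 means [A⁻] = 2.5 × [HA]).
[A⁻]/[HA] = 0.672

pKa = −log(3.00e-08) = 7.5229. pH = pKa + log([A⁻]/[HA]). 7.35 = 7.5229 + log(ratio). log(ratio) = 7.35 − 7.5229 = -0.1729. ratio = 10^(-0.1729) = 0.672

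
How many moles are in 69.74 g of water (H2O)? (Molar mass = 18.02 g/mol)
Moles = 69.74 g ÷ 18.02 g/mol = 3.87 mol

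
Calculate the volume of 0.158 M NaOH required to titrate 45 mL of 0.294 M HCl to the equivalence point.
V_{base} = 83.7 mL

At equivalence: moles acid = moles base.
moles HCl = 0.294 M × 0.045 L = 0.01323 mol
V_NaOH = 0.01323 mol ÷ 0.158 M = 0.08373 L = 83.7 mL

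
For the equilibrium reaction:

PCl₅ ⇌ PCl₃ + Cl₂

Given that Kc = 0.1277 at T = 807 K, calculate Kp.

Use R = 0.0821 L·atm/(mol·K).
K_p = 8.4607

Δn = (moles gaseous products) − (moles gaseous reactants) = 1
T = 807 K; RT = 0.0821 × 807 = 66.2547
Kp = Kc·(RT)^Δn = 0.1277 × (66.2547)^1 = 0.1277 × 66.2547 = 8.4607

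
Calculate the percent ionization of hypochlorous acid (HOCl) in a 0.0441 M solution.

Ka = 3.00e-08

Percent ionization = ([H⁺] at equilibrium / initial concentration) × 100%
Percent ionization = 0.0824%

Let x = [H⁺]. Ka = x²/(C - x) ⇒ x² + (3.00e-08)x - (3.00e-08)(0.0441) = 0. x = 3.6358e-05. Percent = (3.6358e-05/0.0441) × 100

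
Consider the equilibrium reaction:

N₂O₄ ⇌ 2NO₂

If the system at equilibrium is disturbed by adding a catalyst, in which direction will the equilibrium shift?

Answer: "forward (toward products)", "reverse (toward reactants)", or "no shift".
no shift

Apply Le Chatelier's principle: system shifts to counteract the change.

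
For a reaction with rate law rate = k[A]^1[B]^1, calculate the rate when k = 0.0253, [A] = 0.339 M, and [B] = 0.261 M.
0.002239 M/s

rate = k·[A]^1·[B]^1 = 0.0253·(0.339)^1·(0.261)^1 = 0.0253·0.339·0.261 = 0.002239 M/s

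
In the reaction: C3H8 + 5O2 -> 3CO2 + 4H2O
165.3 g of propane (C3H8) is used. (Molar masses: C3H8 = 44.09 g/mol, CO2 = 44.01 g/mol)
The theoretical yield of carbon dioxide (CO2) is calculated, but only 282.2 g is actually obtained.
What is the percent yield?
Moles of C3H8 = 165.3 g ÷ 44.09 g/mol = 3.74915 mol
Mole ratio: 3 mol CO2 / 1 mol C3H8
Moles of CO2 = 3.74915 × (3/1) = 11.2474 mol
Theoretical yield = 11.2474 mol × 44.01 g/mol = 495 g
Actual yield = 282.2 g
Percent yield = (282.2 / 495) × 100% = 57.0%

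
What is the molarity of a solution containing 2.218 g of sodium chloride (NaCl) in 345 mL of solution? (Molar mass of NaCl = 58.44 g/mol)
Moles of NaCl = 2.218 g ÷ 58.44 g/mol = 0.0379535 mol
Volume = 345 mL = 0.345 L
Molarity = 0.0379535 mol ÷ 0.345 L = 0.11 M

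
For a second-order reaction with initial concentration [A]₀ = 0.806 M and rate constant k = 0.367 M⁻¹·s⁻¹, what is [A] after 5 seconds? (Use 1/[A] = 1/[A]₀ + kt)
0.3251 M

1/[A] = 1/[A]₀ + k·t = 1/0.806 + (0.367)·(5) = 1.2407 + 1.8350 = 3.0757
[A] = 1/3.0757 = 0.3251 M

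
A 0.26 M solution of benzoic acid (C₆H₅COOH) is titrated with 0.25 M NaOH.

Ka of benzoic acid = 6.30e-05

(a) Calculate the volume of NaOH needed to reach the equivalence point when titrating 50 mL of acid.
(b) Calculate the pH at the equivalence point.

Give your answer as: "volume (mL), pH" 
V = 52.0 mL, pH = 8.65

(a) At equivalence: moles acid = moles base.
moles acid = 0.26 × 0.05 = 0.013 mol; V_NaOH = 0.013/0.25 = 0.052 L = 52.0 mL.
(b) At equivalence, all acid → conjugate base A⁻ at [A⁻] = 0.013/0.102 = 0.1275 M.
Kb = Kw/Ka = 1.0e-14/6.30e-05 = 1.587e-10; [OH⁻] = √(Kb·[A⁻]) = 4.498e-06; pOH = 5.35; pH = 14 − pOH = 8.65.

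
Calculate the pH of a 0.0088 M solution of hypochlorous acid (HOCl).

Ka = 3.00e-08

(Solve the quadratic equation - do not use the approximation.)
pH = 4.79

x² + Ka×x - Ka×C = 0. Using quadratic formula: [H⁺] = 1.6233e-05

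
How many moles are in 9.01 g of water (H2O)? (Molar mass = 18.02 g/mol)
Moles = 9.01 g ÷ 18.02 g/mol = 0.5 mol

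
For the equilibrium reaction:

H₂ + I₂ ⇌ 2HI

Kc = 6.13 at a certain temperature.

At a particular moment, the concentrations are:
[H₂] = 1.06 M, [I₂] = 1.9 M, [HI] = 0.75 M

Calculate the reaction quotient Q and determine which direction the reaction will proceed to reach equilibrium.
Q = 0.279, Q < K, reaction proceeds forward (toward products)

Q = ([HI]^2) / ([H₂] × [I₂])
  = ((0.75)^2) / ((1.06)·(1.9)) = 0.5625/2.014 = 0.2793
Since Q = 0.2793 < Kc = 6.13, the reaction proceeds forward (toward products) to reach equilibrium.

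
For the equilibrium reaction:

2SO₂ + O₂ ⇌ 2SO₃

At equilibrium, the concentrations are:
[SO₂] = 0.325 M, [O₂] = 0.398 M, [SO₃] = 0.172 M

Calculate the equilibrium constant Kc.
K_c = 0.7037

Kc = ([SO₃]^2) / ([SO₂]^2 × [O₂])
   = ((0.172)^2) / ((0.325)^2·(0.398))
   = 0.029584 / 0.042039 = 0.7037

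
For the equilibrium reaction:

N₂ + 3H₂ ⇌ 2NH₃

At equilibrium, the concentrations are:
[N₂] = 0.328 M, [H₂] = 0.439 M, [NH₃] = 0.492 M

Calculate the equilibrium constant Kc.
K_c = 8.7229

Kc = ([NH₃]^2) / ([N₂] × [H₂]^3)
   = ((0.492)^2) / ((0.328)·(0.439)^3)
   = 0.24206 / 0.02775 = 8.7229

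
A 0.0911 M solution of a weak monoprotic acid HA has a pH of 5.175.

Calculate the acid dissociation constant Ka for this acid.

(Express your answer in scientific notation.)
K_a = 4.90e-10

[H⁺] = 10^(−pH) = 10^(−5.175) = 6.683e-06 M. For HA ⇌ H⁺ + A⁻, Ka = x²/(C − x) = (6.683e-06)²/(0.0911 − 6.683e-06) = 4.90e-10.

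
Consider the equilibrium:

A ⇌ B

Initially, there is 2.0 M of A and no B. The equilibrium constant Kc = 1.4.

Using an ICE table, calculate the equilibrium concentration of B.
[B] = 1.167 M

ICE: [A] = 2.0 − x, [B] = x.
Kc = x/(2.0 − x) = 1.4 ⇒ x = 1.4·2.0/(1 + 1.4) = 2.8/2.4 = 1.167.
[B] = x = 1.167 M.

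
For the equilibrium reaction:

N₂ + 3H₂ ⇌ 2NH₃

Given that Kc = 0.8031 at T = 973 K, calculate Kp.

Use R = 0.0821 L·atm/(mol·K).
K_p = 1.26e-04

Δn = (moles gaseous products) − (moles gaseous reactants) = -2
T = 973 K; RT = 0.0821 × 973 = 79.8833
Kp = Kc·(RT)^Δn = 0.8031 × (79.8833)^-2 = 0.8031 × 0.000156707 = 1.26e-04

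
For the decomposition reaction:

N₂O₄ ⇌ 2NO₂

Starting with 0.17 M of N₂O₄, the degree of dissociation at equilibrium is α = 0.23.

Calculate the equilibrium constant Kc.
K_c = 0.0467

x = α·[A]₀ = 0.23 × 0.17 = 0.0391 M dissociated.
At eq: [N₂O₄] = 0.17 − 0.0391 = 0.1309 M; [NO₂] = 2x = 0.0782 M.
Kc = [NO₂]²/[N₂O₄] = (0.0782)²/0.1309 = 0.04672.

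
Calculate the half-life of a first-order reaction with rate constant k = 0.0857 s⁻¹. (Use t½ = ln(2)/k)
8.09 s

t½ = ln(2)/k = 0.6931/0.0857 = 8.09 s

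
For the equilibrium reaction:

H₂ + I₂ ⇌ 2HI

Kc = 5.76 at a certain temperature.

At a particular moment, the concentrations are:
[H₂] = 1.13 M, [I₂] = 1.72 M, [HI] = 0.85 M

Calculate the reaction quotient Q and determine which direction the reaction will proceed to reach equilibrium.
Q = 0.372, Q < K, reaction proceeds forward (toward products)

Q = ([HI]^2) / ([H₂] × [I₂])
  = ((0.85)^2) / ((1.13)·(1.72)) = 0.7225/1.9436 = 0.3717
Since Q = 0.3717 < Kc = 5.76, the reaction proceeds forward (toward products) to reach equilibrium.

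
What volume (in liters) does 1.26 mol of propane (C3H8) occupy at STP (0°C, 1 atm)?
At STP, 1 mol of gas occupies 22.4 L
Volume = 1.26 mol × 22.4 L/mol = 28.22 L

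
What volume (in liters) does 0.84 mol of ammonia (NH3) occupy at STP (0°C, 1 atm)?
At STP, 1 mol of gas occupies 22.4 L
Volume = 0.84 mol × 22.4 L/mol = 18.82 L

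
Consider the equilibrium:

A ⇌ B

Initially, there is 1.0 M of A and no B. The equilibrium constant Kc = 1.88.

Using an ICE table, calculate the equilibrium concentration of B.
[B] = 0.653 M

ICE: [A] = 1.0 − x, [B] = x.
Kc = x/(1.0 − x) = 1.88 ⇒ x = 1.88·1.0/(1 + 1.88) = 1.88/2.88 = 0.6528.
[B] = x = 0.653 M.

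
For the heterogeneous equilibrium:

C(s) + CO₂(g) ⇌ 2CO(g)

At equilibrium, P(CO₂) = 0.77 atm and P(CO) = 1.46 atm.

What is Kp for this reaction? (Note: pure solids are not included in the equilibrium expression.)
K_p = 2.768

Solid C is excluded.
Kp = P(CO)²/P(CO₂) = (1.46)²/0.77 = 2.132/0.77 = 2.768.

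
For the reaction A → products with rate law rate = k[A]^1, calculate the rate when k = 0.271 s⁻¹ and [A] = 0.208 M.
0.05637 M/s

rate = k·[A]^1 = 0.271·(0.208)^1 = 0.271·0.208 = 0.05637 M/s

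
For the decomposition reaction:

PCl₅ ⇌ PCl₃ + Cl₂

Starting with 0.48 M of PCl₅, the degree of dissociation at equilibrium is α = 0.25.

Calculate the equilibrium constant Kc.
K_c = 0.0400

x = α·[A]₀ = 0.25 × 0.48 = 0.12 M dissociated.
At eq: [PCl₅] = 0.48 − 0.12 = 0.36 M; [PCl₃] = [Cl₂] = x = 0.12 M.
Kc = [PCl₃][Cl₂]/[PCl₅] = (0.12)²/0.36 = 0.04.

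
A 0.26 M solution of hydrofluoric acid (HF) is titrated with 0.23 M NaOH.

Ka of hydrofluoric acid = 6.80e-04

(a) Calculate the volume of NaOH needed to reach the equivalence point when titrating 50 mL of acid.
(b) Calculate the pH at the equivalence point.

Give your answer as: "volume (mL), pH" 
V = 56.5 mL, pH = 8.13

(a) At equivalence: moles acid = moles base.
moles acid = 0.26 × 0.05 = 0.013 mol; V_NaOH = 0.013/0.23 = 0.05652 L = 56.5 mL.
(b) At equivalence, all acid → conjugate base A⁻ at [A⁻] = 0.013/0.1065 = 0.122 M.
Kb = Kw/Ka = 1.0e-14/6.80e-04 = 1.471e-11; [OH⁻] = √(Kb·[A⁻]) = 1.340e-06; pOH = 5.87; pH = 14 − pOH = 8.13.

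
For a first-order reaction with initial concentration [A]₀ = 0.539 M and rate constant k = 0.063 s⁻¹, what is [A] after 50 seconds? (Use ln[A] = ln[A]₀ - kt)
0.0231 M

ln[A] = ln[A]₀ - k·t = ln(0.539) - (0.063)·(50) = -0.6180 - 3.1500 = -3.7680
[A] = e^(-3.7680) = 0.0231 M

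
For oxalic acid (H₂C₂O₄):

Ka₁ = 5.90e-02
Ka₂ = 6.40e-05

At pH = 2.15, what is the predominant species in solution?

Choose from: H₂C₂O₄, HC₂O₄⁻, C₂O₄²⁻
HC₂O₄⁻

pKa1 = 1.23, pKa2 = 4.19. Each pKa is the crossover between adjacent species; pH = 2.15 lies in the region where HC₂O₄⁻ predominates.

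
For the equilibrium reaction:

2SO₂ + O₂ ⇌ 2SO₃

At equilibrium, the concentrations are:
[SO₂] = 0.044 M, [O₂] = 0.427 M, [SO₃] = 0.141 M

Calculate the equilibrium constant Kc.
K_c = 24.0494

Kc = ([SO₃]^2) / ([SO₂]^2 × [O₂])
   = ((0.141)^2) / ((0.044)^2·(0.427))
   = 0.019881 / 0.00082667 = 24.0494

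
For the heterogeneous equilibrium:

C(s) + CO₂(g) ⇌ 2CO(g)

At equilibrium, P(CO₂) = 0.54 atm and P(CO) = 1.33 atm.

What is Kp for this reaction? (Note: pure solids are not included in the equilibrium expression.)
K_p = 3.276

Solid C is excluded.
Kp = P(CO)²/P(CO₂) = (1.33)²/0.54 = 1.769/0.54 = 3.276.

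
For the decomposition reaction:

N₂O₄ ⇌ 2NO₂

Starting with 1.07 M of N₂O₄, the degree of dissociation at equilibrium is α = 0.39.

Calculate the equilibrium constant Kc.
K_c = 1.0672

x = α·[A]₀ = 0.39 × 1.07 = 0.4173 M dissociated.
At eq: [N₂O₄] = 1.07 − 0.4173 = 0.6527 M; [NO₂] = 2x = 0.8346 M.
Kc = [NO₂]²/[N₂O₄] = (0.8346)²/0.6527 = 1.067.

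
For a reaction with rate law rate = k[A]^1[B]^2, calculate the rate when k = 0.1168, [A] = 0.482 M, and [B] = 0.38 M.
0.008129 M/s

rate = k·[A]^1·[B]^2 = 0.1168·(0.482)^1·(0.38)^2 = 0.1168·0.482·0.1444 = 0.008129 M/s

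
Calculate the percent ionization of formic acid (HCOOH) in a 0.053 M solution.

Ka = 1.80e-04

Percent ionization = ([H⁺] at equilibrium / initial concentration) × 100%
Percent ionization = 5.66%

Let x = [H⁺]. Ka = x²/(C - x) ⇒ x² + (1.80e-04)x - (1.80e-04)(0.053) = 0. x = 3.0000e-03. Percent = (3.0000e-03/0.053) × 100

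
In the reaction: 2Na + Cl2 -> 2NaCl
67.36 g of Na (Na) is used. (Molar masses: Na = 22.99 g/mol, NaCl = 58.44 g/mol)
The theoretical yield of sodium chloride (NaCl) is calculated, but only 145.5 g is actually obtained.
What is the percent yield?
Moles of Na = 67.36 g ÷ 22.99 g/mol = 2.92997 mol
Mole ratio: 2 mol NaCl / 2 mol Na
Moles of NaCl = 2.92997 × (2/2) = 2.92997 mol
Theoretical yield = 2.92997 mol × 58.44 g/mol = 171.23 g
Actual yield = 145.5 g
Percent yield = (145.5 / 171.23) × 100% = 85.0%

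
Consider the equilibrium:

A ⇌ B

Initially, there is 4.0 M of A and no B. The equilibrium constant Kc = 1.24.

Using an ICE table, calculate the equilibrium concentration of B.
[B] = 2.214 M

ICE: [A] = 4.0 − x, [B] = x.
Kc = x/(4.0 − x) = 1.24 ⇒ x = 1.24·4.0/(1 + 1.24) = 4.96/2.24 = 2.214.
[B] = x = 2.214 M.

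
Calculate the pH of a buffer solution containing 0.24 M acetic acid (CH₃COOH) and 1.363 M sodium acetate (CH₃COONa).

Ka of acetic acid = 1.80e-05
pH = 5.50

pKa = -log(1.80e-05) = 4.74. pH = pKa + log([A⁻]/[HA]) = 4.74 + log(1.363/0.24)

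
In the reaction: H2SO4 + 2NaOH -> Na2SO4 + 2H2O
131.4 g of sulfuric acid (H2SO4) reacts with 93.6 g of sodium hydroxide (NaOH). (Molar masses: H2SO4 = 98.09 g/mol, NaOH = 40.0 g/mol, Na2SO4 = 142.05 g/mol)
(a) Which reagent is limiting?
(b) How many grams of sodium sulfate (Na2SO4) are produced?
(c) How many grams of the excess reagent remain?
(a) NaOH, (b) 166.2 g, (c) 16.63 g

Moles of H2SO4 = 131.4 g ÷ 98.09 g/mol = 1.33959 mol
Moles of NaOH = 93.6 g ÷ 40.0 g/mol = 2.34 mol
Moles ÷ coefficient: H2SO4: 1.33959/1 = 1.34, NaOH: 2.34/2 = 1.17
(a) NaOH has the smaller value, so NaOH is the limiting reagent.
(b) Moles of Na2SO4 = 2.34 mol NaOH × (1/2) = 1.17 mol; mass = 1.17 mol × 142.05 g/mol = 166.2 g
(c) H2SO4 consumed = 2.34 × (1/2) = 1.17 mol; remaining = 1.33959 − 1.17 = 0.169586 mol; mass = 0.169586 mol × 98.09 g/mol = 16.63 g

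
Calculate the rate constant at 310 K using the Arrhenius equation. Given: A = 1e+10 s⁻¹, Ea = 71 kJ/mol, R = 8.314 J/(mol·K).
1.09e-02 s⁻¹

k = A·exp(-Ea/(R·T)) = 1e+10·exp(-71000/(8.314·310)) = 1e+10·exp(-27.5478) = 1e+10·1.0868e-12 = 1.09e-02 s⁻¹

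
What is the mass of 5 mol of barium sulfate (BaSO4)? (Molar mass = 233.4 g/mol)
Mass = 5 mol × 233.4 g/mol = 1167 g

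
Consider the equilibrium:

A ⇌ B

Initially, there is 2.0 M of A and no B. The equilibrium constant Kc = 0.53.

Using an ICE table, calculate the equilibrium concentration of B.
[B] = 0.693 M

ICE: [A] = 2.0 − x, [B] = x.
Kc = x/(2.0 − x) = 0.53 ⇒ x = 0.53·2.0/(1 + 0.53) = 1.06/1.53 = 0.6928.
[B] = x = 0.693 M.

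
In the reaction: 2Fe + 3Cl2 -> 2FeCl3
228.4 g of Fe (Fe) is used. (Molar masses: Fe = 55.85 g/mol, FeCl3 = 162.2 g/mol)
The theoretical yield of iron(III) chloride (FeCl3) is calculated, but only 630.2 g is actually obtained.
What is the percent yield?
Moles of Fe = 228.4 g ÷ 55.85 g/mol = 4.08953 mol
Mole ratio: 2 mol FeCl3 / 2 mol Fe
Moles of FeCl3 = 4.08953 × (2/2) = 4.08953 mol
Theoretical yield = 4.08953 mol × 162.2 g/mol = 663.32 g
Actual yield = 630.2 g
Percent yield = (630.2 / 663.32) × 100% = 95.0%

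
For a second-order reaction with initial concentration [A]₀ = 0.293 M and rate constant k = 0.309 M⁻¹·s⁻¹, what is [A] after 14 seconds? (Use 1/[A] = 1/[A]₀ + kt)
0.1292 M

1/[A] = 1/[A]₀ + k·t = 1/0.293 + (0.309)·(14) = 3.4130 + 4.3260 = 7.7390
[A] = 1/7.7390 = 0.1292 M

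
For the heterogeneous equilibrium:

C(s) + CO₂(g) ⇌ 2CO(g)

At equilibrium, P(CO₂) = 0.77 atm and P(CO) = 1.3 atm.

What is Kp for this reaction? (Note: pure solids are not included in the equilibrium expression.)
K_p = 2.195

Solid C is excluded.
Kp = P(CO)²/P(CO₂) = (1.3)²/0.77 = 1.69/0.77 = 2.195.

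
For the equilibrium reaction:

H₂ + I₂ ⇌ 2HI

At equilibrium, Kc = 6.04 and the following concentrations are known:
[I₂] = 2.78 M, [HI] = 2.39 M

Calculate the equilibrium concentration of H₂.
[H₂] = 0.3402 M

Kc = ([HI]^2) / ([H₂] × [I₂]) = 6.04
[H₂]^1 = (product terms)/(Kc · other reactant terms) = 5.7121 / (6.04 · 2.78) = 0.34018
[H₂] = 0.3402 M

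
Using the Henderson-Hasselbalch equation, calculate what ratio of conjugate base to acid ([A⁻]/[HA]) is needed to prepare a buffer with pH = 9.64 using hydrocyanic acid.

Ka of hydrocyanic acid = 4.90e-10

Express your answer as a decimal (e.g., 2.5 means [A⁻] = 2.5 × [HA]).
[A⁻]/[HA] = 2.139

pKa = −log(4.90e-10) = 9.3098. pH = pKa + log([A⁻]/[HA]). 9.64 = 9.3098 + log(ratio). log(ratio) = 9.64 − 9.3098 = 0.3302. ratio = 10^(0.3302) = 2.139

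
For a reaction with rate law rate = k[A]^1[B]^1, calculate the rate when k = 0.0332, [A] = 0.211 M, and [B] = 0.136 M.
0.0009527 M/s

rate = k·[A]^1·[B]^1 = 0.0332·(0.211)^1·(0.136)^1 = 0.0332·0.211·0.136 = 0.0009527 M/s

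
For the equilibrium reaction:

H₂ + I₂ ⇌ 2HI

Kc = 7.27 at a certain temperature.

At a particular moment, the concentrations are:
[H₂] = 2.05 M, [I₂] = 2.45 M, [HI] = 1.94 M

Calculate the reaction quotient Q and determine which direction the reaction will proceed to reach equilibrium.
Q = 0.749, Q < K, reaction proceeds forward (toward products)

Q = ([HI]^2) / ([H₂] × [I₂])
  = ((1.94)^2) / ((2.05)·(2.45)) = 3.7636/5.0225 = 0.7493
Since Q = 0.7493 < Kc = 7.27, the reaction proceeds forward (toward products) to reach equilibrium.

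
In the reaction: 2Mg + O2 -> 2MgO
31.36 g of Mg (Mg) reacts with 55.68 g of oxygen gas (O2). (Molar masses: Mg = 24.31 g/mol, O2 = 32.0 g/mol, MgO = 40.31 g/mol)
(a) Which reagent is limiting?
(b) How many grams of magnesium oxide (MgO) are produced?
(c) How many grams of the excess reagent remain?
(a) Mg, (b) 52 g, (c) 35.04 g

Moles of Mg = 31.36 g ÷ 24.31 g/mol = 1.29 mol
Moles of O2 = 55.68 g ÷ 32.0 g/mol = 1.74 mol
Moles ÷ coefficient: Mg: 1.29/2 = 0.645, O2: 1.74/1 = 1.74
(a) Mg has the smaller value, so Mg is the limiting reagent.
(b) Moles of MgO = 1.29 mol Mg × (2/2) = 1.29 mol; mass = 1.29 mol × 40.31 g/mol = 52 g
(c) O2 consumed = 1.29 × (1/2) = 0.645002 mol; remaining = 1.74 − 0.645002 = 1.095 mol; mass = 1.095 mol × 32.0 g/mol = 35.04 g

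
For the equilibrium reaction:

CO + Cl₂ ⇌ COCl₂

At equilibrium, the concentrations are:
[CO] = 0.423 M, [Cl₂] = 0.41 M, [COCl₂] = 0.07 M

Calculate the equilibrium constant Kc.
K_c = 0.4036

Kc = ([COCl₂]) / ([CO] × [Cl₂])
   = ((0.07)) / ((0.423)·(0.41))
   = 0.07 / 0.17343 = 0.4036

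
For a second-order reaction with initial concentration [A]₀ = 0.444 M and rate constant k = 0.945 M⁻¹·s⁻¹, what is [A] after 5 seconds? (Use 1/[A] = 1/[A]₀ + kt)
0.1433 M

1/[A] = 1/[A]₀ + k·t = 1/0.444 + (0.945)·(5) = 2.2523 + 4.7250 = 6.9773
[A] = 1/6.9773 = 0.1433 M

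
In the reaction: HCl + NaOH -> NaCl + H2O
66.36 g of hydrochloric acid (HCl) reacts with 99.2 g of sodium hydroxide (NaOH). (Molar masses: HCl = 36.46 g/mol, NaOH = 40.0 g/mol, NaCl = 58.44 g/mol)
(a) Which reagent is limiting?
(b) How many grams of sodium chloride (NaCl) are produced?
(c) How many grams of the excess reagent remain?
(a) HCl, (b) 106.4 g, (c) 26.4 g

Moles of HCl = 66.36 g ÷ 36.46 g/mol = 1.82008 mol
Moles of NaOH = 99.2 g ÷ 40.0 g/mol = 2.48 mol
Moles ÷ coefficient: HCl: 1.82008/1 = 1.82, NaOH: 2.48/1 = 2.48
(a) HCl has the smaller value, so HCl is the limiting reagent.
(b) Moles of NaCl = 1.82008 mol HCl × (1/1) = 1.82008 mol; mass = 1.82008 mol × 58.44 g/mol = 106.4 g
(c) NaOH consumed = 1.82008 × (1/1) = 1.82008 mol; remaining = 2.48 − 1.82008 = 0.659923 mol; mass = 0.659923 mol × 40.0 g/mol = 26.4 g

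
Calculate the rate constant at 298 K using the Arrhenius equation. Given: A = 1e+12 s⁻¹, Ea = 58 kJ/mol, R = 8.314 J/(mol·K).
6.81e+01 s⁻¹

k = A·exp(-Ea/(R·T)) = 1e+12·exp(-58000/(8.314·298)) = 1e+12·exp(-23.4100) = 1e+12·6.8102e-11 = 6.81e+01 s⁻¹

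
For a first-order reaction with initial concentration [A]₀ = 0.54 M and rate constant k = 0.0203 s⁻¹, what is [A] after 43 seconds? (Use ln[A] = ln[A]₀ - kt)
0.2256 M

ln[A] = ln[A]₀ - k·t = ln(0.54) - (0.0203)·(43) = -0.6162 - 0.8729 = -1.4891
[A] = e^(-1.4891) = 0.2256 M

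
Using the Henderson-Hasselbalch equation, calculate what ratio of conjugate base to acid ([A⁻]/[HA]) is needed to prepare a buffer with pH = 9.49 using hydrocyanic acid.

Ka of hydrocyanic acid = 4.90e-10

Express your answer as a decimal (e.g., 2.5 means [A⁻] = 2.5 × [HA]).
[A⁻]/[HA] = 1.514

pKa = −log(4.90e-10) = 9.3098. pH = pKa + log([A⁻]/[HA]). 9.49 = 9.3098 + log(ratio). log(ratio) = 9.49 − 9.3098 = 0.1802. ratio = 10^(0.1802) = 1.514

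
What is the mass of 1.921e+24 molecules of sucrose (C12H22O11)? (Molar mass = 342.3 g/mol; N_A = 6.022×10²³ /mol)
Moles = 1.921e+24 ÷ 6.022×10²³ = 3.18997 mol
Mass = 3.18997 mol × 342.3 g/mol = 1092 g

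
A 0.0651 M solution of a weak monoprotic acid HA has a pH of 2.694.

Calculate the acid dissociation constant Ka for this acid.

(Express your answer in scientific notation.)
K_a = 6.49e-05

[H⁺] = 10^(−pH) = 10^(−2.694) = 2.023e-03 M. For HA ⇌ H⁺ + A⁻, Ka = x²/(C − x) = (2.023e-03)²/(0.0651 − 2.023e-03) = 6.49e-05.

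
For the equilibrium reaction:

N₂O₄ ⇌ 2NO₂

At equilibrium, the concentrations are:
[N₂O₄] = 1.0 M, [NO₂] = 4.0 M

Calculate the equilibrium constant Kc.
K_c = 16.0000

Kc = ([NO₂]^2) / ([N₂O₄])
   = ((4.0)^2) / ((1.0))
   = 16 / 1 = 16.0000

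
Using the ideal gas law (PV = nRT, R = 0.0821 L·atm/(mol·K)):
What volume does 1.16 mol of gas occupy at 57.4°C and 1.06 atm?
T = 57.4°C + 273.15 = 330.55 K
V = nRT/P = (1.16 × 0.0821 × 330.55) / 1.06
V = 29.70 L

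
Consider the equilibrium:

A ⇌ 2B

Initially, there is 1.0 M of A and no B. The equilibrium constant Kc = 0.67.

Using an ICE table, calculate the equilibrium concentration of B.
[B] = 0.668 M

ICE: [A] = 1.0 − x, [B] = 2x.
Kc = (2x)²/(1.0 − x) = 0.67 ⇒ 4x² + 0.67x − 0.67 = 0.
x = (−0.67 + √(0.67² + 4·4·0.67))/(2·4) = (−0.67 + √11.169)/8 = 0.334.
[B] = 2x = 0.668 M.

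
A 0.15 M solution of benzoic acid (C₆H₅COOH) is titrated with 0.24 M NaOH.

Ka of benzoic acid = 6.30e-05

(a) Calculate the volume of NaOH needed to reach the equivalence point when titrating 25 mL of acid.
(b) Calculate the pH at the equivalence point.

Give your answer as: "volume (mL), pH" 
V = 15.6 mL, pH = 8.58

(a) At equivalence: moles acid = moles base.
moles acid = 0.15 × 0.025 = 0.00375 mol; V_NaOH = 0.00375/0.24 = 0.01562 L = 15.6 mL.
(b) At equivalence, all acid → conjugate base A⁻ at [A⁻] = 0.00375/0.04063 = 0.09231 M.
Kb = Kw/Ka = 1.0e-14/6.30e-05 = 1.587e-10; [OH⁻] = √(Kb·[A⁻]) = 3.828e-06; pOH = 5.42; pH = 14 − pOH = 8.58.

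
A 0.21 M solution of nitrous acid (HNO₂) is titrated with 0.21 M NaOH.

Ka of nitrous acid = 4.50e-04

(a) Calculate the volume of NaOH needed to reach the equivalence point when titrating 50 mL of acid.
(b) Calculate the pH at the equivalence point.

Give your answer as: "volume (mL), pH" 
V = 50.0 mL, pH = 8.18

(a) At equivalence: moles acid = moles base.
moles acid = 0.21 × 0.05 = 0.0105 mol; V_NaOH = 0.0105/0.21 = 0.05 L = 50.0 mL.
(b) At equivalence, all acid → conjugate base A⁻ at [A⁻] = 0.0105/0.1 = 0.105 M.
Kb = Kw/Ka = 1.0e-14/4.50e-04 = 2.222e-11; [OH⁻] = √(Kb·[A⁻]) = 1.528e-06; pOH = 5.82; pH = 14 − pOH = 8.18.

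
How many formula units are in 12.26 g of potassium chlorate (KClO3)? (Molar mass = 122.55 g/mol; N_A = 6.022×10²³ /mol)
Moles = 12.26 g ÷ 122.55 g/mol = 0.100041 mol
Formula units = 0.100041 mol × 6.022×10²³ /mol = 6.024e+22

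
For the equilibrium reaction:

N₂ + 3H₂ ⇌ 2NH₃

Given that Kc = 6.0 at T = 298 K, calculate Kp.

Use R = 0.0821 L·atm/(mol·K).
K_p = 0.0100

Δn = (moles gaseous products) − (moles gaseous reactants) = -2
T = 298 K; RT = 0.0821 × 298 = 24.4658
Kp = Kc·(RT)^Δn = 6.0 × (24.4658)^-2 = 6.0 × 0.00167063 = 0.0100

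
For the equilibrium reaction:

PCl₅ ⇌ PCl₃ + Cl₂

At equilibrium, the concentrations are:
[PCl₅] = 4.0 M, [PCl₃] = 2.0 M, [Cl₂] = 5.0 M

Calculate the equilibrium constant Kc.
K_c = 2.5000

Kc = ([PCl₃] × [Cl₂]) / ([PCl₅])
   = ((2.0)·(5.0)) / ((4.0))
   = 10 / 4 = 2.5000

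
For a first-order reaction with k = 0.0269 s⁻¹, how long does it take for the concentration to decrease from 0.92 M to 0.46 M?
25.77 s

From ln[A] = ln[A]₀ - k·t: t = ln([A]₀/[A])/k = ln(0.92/0.46)/0.0269 = ln(2.0000)/0.0269 = 0.6931/0.0269 = 25.77 s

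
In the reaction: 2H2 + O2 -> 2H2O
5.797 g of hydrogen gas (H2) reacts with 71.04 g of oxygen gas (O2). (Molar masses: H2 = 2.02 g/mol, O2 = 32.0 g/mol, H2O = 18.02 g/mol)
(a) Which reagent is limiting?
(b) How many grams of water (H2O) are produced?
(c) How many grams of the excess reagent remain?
(a) H2, (b) 51.71 g, (c) 25.12 g

Moles of H2 = 5.797 g ÷ 2.02 g/mol = 2.8698 mol
Moles of O2 = 71.04 g ÷ 32.0 g/mol = 2.22 mol
Moles ÷ coefficient: H2: 2.8698/2 = 1.435, O2: 2.22/1 = 2.22
(a) H2 has the smaller value, so H2 is the limiting reagent.
(b) Moles of H2O = 2.8698 mol H2 × (2/2) = 2.8698 mol; mass = 2.8698 mol × 18.02 g/mol = 51.71 g
(c) O2 consumed = 2.8698 × (1/2) = 1.4349 mol; remaining = 2.22 − 1.4349 = 0.785099 mol; mass = 0.785099 mol × 32.0 g/mol = 25.12 g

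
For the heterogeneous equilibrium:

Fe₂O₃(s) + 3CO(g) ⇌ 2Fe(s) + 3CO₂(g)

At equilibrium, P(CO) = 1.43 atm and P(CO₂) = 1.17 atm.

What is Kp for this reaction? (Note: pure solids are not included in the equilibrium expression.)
K_p = 0.548

Solids (Fe₂O₃, Fe) are excluded.
Kp = P(CO₂)³/P(CO)³ = (1.17)³/(1.43)³ = 1.602/2.924 = 0.548.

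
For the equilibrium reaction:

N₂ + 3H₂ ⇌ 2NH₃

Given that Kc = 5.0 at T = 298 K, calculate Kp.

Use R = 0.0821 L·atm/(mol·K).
K_p = 0.0084

Δn = (moles gaseous products) − (moles gaseous reactants) = -2
T = 298 K; RT = 0.0821 × 298 = 24.4658
Kp = Kc·(RT)^Δn = 5.0 × (24.4658)^-2 = 5.0 × 0.00167063 = 0.0084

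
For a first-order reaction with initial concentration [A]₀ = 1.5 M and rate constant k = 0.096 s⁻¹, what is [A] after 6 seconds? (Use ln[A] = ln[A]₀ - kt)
0.8432 M

ln[A] = ln[A]₀ - k·t = ln(1.5) - (0.096)·(6) = 0.4055 - 0.5760 = -0.1705
[A] = e^(-0.1705) = 0.8432 M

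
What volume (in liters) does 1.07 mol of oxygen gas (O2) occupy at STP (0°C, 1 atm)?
At STP, 1 mol of gas occupies 22.4 L
Volume = 1.07 mol × 22.4 L/mol = 23.97 L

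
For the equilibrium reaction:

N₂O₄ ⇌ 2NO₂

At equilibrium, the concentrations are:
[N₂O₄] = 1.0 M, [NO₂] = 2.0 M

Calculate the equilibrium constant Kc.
K_c = 4.0000

Kc = ([NO₂]^2) / ([N₂O₄])
   = ((2.0)^2) / ((1.0))
   = 4 / 1 = 4.0000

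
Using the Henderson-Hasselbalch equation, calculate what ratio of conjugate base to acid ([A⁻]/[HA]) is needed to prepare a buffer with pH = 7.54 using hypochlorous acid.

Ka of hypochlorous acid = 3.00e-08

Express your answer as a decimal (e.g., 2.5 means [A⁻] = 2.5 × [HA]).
[A⁻]/[HA] = 1.040

pKa = −log(3.00e-08) = 7.5229. pH = pKa + log([A⁻]/[HA]). 7.54 = 7.5229 + log(ratio). log(ratio) = 7.54 − 7.5229 = 0.0171. ratio = 10^(0.0171) = 1.040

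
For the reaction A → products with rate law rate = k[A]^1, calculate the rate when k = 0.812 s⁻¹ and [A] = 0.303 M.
0.246 M/s

rate = k·[A]^1 = 0.812·(0.303)^1 = 0.812·0.303 = 0.246 M/s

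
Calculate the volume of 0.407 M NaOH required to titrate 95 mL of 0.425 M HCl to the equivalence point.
V_{base} = 99.2 mL

At equivalence: moles acid = moles base.
moles HCl = 0.425 M × 0.095 L = 0.040375 mol
V_NaOH = 0.040375 mol ÷ 0.407 M = 0.0992 L = 99.2 mL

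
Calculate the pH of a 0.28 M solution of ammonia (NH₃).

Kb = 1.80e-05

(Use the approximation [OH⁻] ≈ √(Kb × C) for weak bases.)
pH = 11.35

[OH⁻] = √(Kb × C) = √(1.80e-05 × 0.28) = 2.2450e-03. pOH = 2.65, pH = 14 - pOH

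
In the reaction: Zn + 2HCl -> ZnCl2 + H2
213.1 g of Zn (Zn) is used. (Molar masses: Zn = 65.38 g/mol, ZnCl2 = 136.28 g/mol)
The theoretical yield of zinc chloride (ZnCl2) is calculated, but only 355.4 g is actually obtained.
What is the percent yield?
Moles of Zn = 213.1 g ÷ 65.38 g/mol = 3.25941 mol
Mole ratio: 1 mol ZnCl2 / 1 mol Zn
Moles of ZnCl2 = 3.25941 × (1/1) = 3.25941 mol
Theoretical yield = 3.25941 mol × 136.28 g/mol = 444.19 g
Actual yield = 355.4 g
Percent yield = (355.4 / 444.19) × 100% = 80.0%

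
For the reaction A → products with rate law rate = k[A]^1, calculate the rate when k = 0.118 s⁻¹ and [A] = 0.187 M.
0.02207 M/s

rate = k·[A]^1 = 0.118·(0.187)^1 = 0.118·0.187 = 0.02207 M/s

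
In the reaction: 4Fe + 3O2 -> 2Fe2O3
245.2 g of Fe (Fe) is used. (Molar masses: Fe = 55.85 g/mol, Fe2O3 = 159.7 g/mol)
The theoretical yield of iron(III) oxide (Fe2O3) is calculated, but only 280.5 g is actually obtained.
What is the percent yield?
Moles of Fe = 245.2 g ÷ 55.85 g/mol = 4.39033 mol
Mole ratio: 2 mol Fe2O3 / 4 mol Fe
Moles of Fe2O3 = 4.39033 × (2/4) = 2.19517 mol
Theoretical yield = 2.19517 mol × 159.7 g/mol = 350.57 g
Actual yield = 280.5 g
Percent yield = (280.5 / 350.57) × 100% = 80.0%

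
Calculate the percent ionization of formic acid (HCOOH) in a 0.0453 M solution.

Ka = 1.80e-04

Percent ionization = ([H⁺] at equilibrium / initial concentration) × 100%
Percent ionization = 6.11%

Let x = [H⁺]. Ka = x²/(C - x) ⇒ x² + (1.80e-04)x - (1.80e-04)(0.0453) = 0. x = 2.7669e-03. Percent = (2.7669e-03/0.0453) × 100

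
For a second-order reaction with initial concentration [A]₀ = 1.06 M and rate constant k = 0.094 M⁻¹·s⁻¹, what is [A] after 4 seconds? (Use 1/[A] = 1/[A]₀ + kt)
0.7579 M

1/[A] = 1/[A]₀ + k·t = 1/1.06 + (0.094)·(4) = 0.9434 + 0.3760 = 1.3194
[A] = 1/1.3194 = 0.7579 M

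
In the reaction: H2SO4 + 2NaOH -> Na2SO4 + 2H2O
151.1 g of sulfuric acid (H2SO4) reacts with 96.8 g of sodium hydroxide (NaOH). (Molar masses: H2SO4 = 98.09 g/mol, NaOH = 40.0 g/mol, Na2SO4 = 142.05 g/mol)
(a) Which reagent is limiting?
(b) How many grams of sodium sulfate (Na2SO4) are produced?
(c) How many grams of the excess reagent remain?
(a) NaOH, (b) 171.9 g, (c) 32.41 g

Moles of H2SO4 = 151.1 g ÷ 98.09 g/mol = 1.54042 mol
Moles of NaOH = 96.8 g ÷ 40.0 g/mol = 2.42 mol
Moles ÷ coefficient: H2SO4: 1.54042/1 = 1.54, NaOH: 2.42/2 = 1.21
(a) NaOH has the smaller value, so NaOH is the limiting reagent.
(b) Moles of Na2SO4 = 2.42 mol NaOH × (1/2) = 1.21 mol; mass = 1.21 mol × 142.05 g/mol = 171.9 g
(c) H2SO4 consumed = 2.42 × (1/2) = 1.21 mol; remaining = 1.54042 − 1.21 = 0.330422 mol; mass = 0.330422 mol × 98.09 g/mol = 32.41 g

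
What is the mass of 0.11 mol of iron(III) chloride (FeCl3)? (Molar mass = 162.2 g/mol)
Mass = 0.11 mol × 162.2 g/mol = 17.84 g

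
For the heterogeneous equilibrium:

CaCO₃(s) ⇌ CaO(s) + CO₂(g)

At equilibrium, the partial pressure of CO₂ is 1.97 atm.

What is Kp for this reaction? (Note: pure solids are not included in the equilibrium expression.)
K_p = 1.97

Solids (CaCO₃, CaO) have activity 1 and are excluded.
Kp = P(CO₂) = 1.97.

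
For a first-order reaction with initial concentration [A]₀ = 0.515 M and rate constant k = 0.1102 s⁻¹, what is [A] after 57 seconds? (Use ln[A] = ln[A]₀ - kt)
0.0010 M

ln[A] = ln[A]₀ - k·t = ln(0.515) - (0.1102)·(57) = -0.6636 - 6.2814 = -6.9450
[A] = e^(-6.9450) = 0.0010 M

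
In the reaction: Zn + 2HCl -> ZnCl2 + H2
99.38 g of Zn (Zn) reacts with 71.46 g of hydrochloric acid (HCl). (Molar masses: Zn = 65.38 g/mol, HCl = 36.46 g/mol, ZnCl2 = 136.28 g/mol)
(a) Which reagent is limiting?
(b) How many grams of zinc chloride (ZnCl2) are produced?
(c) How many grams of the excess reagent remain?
(a) HCl, (b) 133.6 g, (c) 35.31 g

Moles of Zn = 99.38 g ÷ 65.38 g/mol = 1.52004 mol
Moles of HCl = 71.46 g ÷ 36.46 g/mol = 1.95996 mol
Moles ÷ coefficient: Zn: 1.52004/1 = 1.52, HCl: 1.95996/2 = 0.98
(a) HCl has the smaller value, so HCl is the limiting reagent.
(b) Moles of ZnCl2 = 1.95996 mol HCl × (1/2) = 0.979978 mol; mass = 0.979978 mol × 136.28 g/mol = 133.6 g
(c) Zn consumed = 1.95996 × (1/2) = 0.979978 mol; remaining = 1.52004 − 0.979978 = 0.540059 mol; mass = 0.540059 mol × 65.38 g/mol = 35.31 g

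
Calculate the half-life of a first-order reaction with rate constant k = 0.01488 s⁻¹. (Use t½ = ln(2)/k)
46.58 s

t½ = ln(2)/k = 0.6931/0.01488 = 46.58 s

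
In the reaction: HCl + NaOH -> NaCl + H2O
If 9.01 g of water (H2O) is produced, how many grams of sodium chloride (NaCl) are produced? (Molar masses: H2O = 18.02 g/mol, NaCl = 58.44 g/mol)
Moles of H2O = 9.01 g ÷ 18.02 g/mol = 0.5 mol
Mole ratio: 1 mol NaCl / 1 mol H2O
Moles of NaCl = 0.5 × (1/1) = 0.5 mol
Mass of NaCl = 0.5 mol × 58.44 g/mol = 29.22 g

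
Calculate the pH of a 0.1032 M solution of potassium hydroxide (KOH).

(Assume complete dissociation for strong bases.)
pH = 13.01

[OH⁻] = 0.1032 M for strong base. pOH = -log[OH⁻] = 0.99, pH = 14 - pOH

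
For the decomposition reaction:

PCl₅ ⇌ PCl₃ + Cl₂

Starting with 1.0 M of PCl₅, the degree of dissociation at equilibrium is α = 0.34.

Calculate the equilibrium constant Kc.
K_c = 0.1752

x = α·[A]₀ = 0.34 × 1.0 = 0.34 M dissociated.
At eq: [PCl₅] = 1.0 − 0.34 = 0.66 M; [PCl₃] = [Cl₂] = x = 0.34 M.
Kc = [PCl₃][Cl₂]/[PCl₅] = (0.34)²/0.66 = 0.1752.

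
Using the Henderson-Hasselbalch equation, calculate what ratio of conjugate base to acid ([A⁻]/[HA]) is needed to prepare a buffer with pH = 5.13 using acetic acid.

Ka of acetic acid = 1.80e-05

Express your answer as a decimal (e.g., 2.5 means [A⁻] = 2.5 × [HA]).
[A⁻]/[HA] = 2.428

pKa = −log(1.80e-05) = 4.7447. pH = pKa + log([A⁻]/[HA]). 5.13 = 4.7447 + log(ratio). log(ratio) = 5.13 − 4.7447 = 0.3853. ratio = 10^(0.3853) = 2.428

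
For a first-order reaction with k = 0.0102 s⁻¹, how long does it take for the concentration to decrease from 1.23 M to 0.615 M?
67.96 s

From ln[A] = ln[A]₀ - k·t: t = ln([A]₀/[A])/k = ln(1.23/0.615)/0.0102 = ln(2.0000)/0.0102 = 0.6931/0.0102 = 67.96 s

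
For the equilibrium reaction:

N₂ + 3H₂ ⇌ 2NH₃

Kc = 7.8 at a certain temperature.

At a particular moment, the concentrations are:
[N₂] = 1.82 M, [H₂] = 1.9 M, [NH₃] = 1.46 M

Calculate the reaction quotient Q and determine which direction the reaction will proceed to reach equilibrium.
Q = 0.171, Q < K, reaction proceeds forward (toward products)

Q = ([NH₃]^2) / ([N₂] × [H₂]^3)
  = ((1.46)^2) / ((1.82)·(1.9)^3) = 2.1316/12.483 = 0.1708
Since Q = 0.1708 < Kc = 7.8, the reaction proceeds forward (toward products) to reach equilibrium.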